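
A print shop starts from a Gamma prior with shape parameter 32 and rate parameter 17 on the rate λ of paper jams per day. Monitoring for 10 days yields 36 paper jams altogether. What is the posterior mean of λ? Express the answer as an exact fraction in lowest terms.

Total count 36 over total exposure 10 days.
The Gamma prior is conjugate for the Poisson rate, so λ | data ~ Gamma(32+36, 17+10) = Gamma(68, 27).
Posterior mean = α'/β' = 68/27.

68/27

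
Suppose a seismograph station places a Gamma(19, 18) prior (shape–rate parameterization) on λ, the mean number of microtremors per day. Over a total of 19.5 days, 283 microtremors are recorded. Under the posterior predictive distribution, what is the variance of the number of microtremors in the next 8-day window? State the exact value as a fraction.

439712/5625

Total count 283 over total exposure 19.5 days.
Posterior: α' = 19 + 283 = 302, β' = 18 + 19.5 = 75/2.
The posterior predictive for a window of length T is Negative Binomial with variance T·α'·(β'+T)/β'² = 8·302·(91/2)/(5625/4) = 439712/5625.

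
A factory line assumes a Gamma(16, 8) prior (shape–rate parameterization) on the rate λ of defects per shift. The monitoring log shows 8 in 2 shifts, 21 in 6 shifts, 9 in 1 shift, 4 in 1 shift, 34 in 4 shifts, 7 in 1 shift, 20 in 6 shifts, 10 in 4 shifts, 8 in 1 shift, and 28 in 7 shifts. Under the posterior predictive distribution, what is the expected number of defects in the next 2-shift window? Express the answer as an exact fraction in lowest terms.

330/41

Total count: 8 + 21 + 9 + 4 + 34 + 7 + 20 + 10 + 8 + 28 = 149.
Total exposure: 2 + 6 + 1 + 1 + 4 + 1 + 6 + 4 + 1 + 7 = 33 shifts.
Posterior: α' = 16 + 149 = 165, β' = 8 + 33 = 41.
Predictive mean over a 2-shift window = T·E[λ|data] = 2·165/41 = 330/41.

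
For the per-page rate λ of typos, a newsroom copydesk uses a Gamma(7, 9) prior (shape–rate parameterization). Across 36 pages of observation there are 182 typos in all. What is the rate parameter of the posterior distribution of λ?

45

Total count 182 over total exposure 36 pages.
By Gamma–Poisson conjugacy, the posterior is Gamma(α + Σx, β + Σt) = Gamma(7 + 182, 9 + 36) = Gamma(189, 45).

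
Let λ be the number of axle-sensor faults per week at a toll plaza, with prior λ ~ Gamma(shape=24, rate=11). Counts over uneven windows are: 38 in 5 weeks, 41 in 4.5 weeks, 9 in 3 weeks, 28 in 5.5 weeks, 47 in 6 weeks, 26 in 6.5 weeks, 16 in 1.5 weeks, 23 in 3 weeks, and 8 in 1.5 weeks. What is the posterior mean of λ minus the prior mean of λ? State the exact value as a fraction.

Total count: 38 + 41 + 9 + 28 + 47 + 26 + 16 + 23 + 8 = 236.
Total exposure: 5 + 4.5 + 3 + 5.5 + 6 + 6.5 + 1.5 + 3 + 1.5 = 36.5 weeks.
Posterior: α' = 24 + 236 = 260, β' = 11 + 36.5 = 95/2.
Posterior mean = 260/(95/2) = 104/19; prior mean = 24/11 = 24/11. Difference = 104/19 − 24/11 = 688/209.

688/209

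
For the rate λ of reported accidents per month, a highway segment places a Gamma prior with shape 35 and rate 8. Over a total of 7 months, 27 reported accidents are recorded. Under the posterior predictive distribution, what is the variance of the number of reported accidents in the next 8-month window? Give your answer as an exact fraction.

11408/225

Total count 27 over total exposure 7 months.
By Gamma–Poisson conjugacy, the posterior is Gamma(α + Σx, β + Σt) = Gamma(35 + 27, 8 + 7) = Gamma(62, 15).
The posterior predictive for a window of length T is Negative Binomial with variance T·α'·(β'+T)/β'² = 8·62·23/225 = 11408/225.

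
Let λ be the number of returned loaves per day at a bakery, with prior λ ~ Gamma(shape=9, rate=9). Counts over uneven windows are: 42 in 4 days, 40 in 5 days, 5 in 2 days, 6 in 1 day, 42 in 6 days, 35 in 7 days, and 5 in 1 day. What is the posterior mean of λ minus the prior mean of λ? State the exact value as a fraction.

Total count: 42 + 40 + 5 + 6 + 42 + 35 + 5 = 175.
Total exposure: 4 + 5 + 2 + 1 + 6 + 7 + 1 = 26 days.
By Gamma–Poisson conjugacy, the posterior is Gamma(α + Σx, β + Σt) = Gamma(9 + 175, 9 + 26) = Gamma(184, 35).
Posterior mean = 184/35 = 184/35; prior mean = 9/9 = 1. Difference = 184/35 − 1 = 149/35.

149/35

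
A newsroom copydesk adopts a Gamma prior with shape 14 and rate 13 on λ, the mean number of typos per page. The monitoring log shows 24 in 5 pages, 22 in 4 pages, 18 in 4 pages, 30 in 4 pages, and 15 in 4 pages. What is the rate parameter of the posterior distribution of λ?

Total count: 24 + 22 + 18 + 30 + 15 = 109.
Total exposure: 5 + 4 + 4 + 4 + 4 = 21 pages.
The Gamma prior is conjugate for the Poisson rate, so λ | data ~ Gamma(14+109, 13+21) = Gamma(123, 34).

34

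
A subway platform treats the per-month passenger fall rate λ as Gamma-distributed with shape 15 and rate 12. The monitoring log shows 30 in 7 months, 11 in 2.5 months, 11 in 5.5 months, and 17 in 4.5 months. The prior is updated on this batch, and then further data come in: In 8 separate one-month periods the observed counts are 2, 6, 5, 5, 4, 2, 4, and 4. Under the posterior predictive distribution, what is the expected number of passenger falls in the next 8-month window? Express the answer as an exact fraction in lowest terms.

Total count: 30 + 11 + 11 + 17 = 69.
Total exposure: 7 + 2.5 + 5.5 + 4.5 = 19.5 months.
After the first batch: Gamma(15 + 69, 12 + 19.5) = Gamma(84, 63/2).
Total count: 2 + 6 + 5 + 5 + 4 + 2 + 4 + 4 = 32.
Total exposure: 8 months.
After the second batch: Gamma(84 + 32, 63/2 + 8) = Gamma(116, 79/2).
Predictive mean over an 8-month window = T·E[λ|data] = 8·116/(79/2) = 1856/79.

1856/79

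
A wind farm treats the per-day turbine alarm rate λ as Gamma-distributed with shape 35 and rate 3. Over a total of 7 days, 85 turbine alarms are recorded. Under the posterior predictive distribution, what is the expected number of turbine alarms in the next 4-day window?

48

Total count 85 over total exposure 7 days.
By Gamma–Poisson conjugacy, the posterior is Gamma(α + Σx, β + Σt) = Gamma(35 + 85, 3 + 7) = Gamma(120, 10).
Predictive mean over a 4-day window = T·E[λ|data] = 4·120/10 = 48.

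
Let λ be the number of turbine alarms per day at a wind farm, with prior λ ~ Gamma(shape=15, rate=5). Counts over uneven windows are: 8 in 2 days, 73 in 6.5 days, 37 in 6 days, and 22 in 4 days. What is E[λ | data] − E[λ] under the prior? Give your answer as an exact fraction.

169/47

Total count: 8 + 73 + 37 + 22 = 140.
Total exposure: 2 + 6.5 + 6 + 4 = 18.5 days.
The Gamma prior is conjugate for the Poisson rate, so λ | data ~ Gamma(15+140, 5+18.5) = Gamma(155, 47/2).
Posterior mean = 155/(47/2) = 310/47; prior mean = 15/5 = 3. Difference = 310/47 − 3 = 169/47.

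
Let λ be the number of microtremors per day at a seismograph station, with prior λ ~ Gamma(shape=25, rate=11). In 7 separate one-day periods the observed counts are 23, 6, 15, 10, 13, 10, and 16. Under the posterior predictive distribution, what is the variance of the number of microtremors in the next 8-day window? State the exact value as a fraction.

6136/81

Total count: 23 + 6 + 15 + 10 + 13 + 10 + 16 = 93.
Total exposure: 7 days.
By Gamma–Poisson conjugacy, the posterior is Gamma(α + Σx, β + Σt) = Gamma(25 + 93, 11 + 7) = Gamma(118, 18).
The posterior predictive for a window of length T is Negative Binomial with variance T·α'·(β'+T)/β'² = 8·118·26/324 = 6136/81.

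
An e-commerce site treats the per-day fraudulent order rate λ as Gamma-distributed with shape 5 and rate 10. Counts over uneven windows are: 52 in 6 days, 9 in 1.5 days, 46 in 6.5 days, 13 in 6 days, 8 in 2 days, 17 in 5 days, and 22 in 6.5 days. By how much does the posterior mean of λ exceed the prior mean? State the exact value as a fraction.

601/174

Total count: 52 + 9 + 46 + 13 + 8 + 17 + 22 = 167.
Total exposure: 6 + 1.5 + 6.5 + 6 + 2 + 5 + 6.5 = 33.5 days.
The Gamma prior is conjugate for the Poisson rate, so λ | data ~ Gamma(5+167, 10+33.5) = Gamma(172, 87/2).
Posterior mean = 172/(87/2) = 344/87; prior mean = 5/10 = 1/2. Difference = 344/87 − 1/2 = 601/174.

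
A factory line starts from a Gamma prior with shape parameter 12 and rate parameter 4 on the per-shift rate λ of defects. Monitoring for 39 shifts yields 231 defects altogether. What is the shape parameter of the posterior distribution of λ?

Total count 231 over total exposure 39 shifts.
Conjugate update: add total count to the shape and total exposure to the rate, giving Gamma(243, 43).

243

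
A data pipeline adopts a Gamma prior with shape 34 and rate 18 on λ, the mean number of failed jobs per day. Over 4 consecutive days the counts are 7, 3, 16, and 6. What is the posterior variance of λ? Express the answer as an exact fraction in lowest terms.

Total count: 7 + 3 + 16 + 6 = 32.
Total exposure: 4 days.
By Gamma–Poisson conjugacy, the posterior is Gamma(α + Σx, β + Σt) = Gamma(34 + 32, 18 + 4) = Gamma(66, 22).
Posterior variance = α'/β'² = 66/484 = 3/22.

3/22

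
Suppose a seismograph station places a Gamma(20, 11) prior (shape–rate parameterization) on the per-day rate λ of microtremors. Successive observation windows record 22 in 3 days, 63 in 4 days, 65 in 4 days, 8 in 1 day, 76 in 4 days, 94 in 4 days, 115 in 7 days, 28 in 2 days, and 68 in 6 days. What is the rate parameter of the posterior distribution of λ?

46

Total count: 22 + 63 + 65 + 8 + 76 + 94 + 115 + 28 + 68 = 539.
Total exposure: 3 + 4 + 4 + 1 + 4 + 4 + 7 + 2 + 6 = 35 days.
Conjugate update: add total count to the shape and total exposure to the rate, giving Gamma(559, 46).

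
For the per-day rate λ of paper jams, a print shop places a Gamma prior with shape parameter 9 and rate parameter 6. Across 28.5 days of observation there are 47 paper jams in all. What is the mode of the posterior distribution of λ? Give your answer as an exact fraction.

Total count 47 over total exposure 28.5 days.
Gamma(α, β) with Poisson data over total exposure Σt gives posterior Gamma(α+Σx, β+Σt) = Gamma(56, 69/2).
Posterior mode = (α'−1)/β' = 55/(69/2) = 110/69.

110/69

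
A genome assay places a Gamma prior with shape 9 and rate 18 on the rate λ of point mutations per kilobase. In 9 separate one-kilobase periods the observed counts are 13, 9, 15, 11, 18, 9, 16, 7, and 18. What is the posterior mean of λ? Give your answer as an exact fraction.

125/27

Total count: 13 + 9 + 15 + 11 + 18 + 9 + 16 + 7 + 18 = 116.
Total exposure: 9 kilobases.
By Gamma–Poisson conjugacy, the posterior is Gamma(α + Σx, β + Σt) = Gamma(9 + 116, 18 + 9) = Gamma(125, 27).
Posterior mean = α'/β' = 125/27.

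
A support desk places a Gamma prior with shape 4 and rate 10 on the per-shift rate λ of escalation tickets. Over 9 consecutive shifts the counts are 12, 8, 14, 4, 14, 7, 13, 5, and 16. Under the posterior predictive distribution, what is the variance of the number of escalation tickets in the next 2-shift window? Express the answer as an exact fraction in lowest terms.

Total count: 12 + 8 + 14 + 4 + 14 + 7 + 13 + 5 + 16 = 93.
Total exposure: 9 shifts.
By Gamma–Poisson conjugacy, the posterior is Gamma(α + Σx, β + Σt) = Gamma(4 + 93, 10 + 9) = Gamma(97, 19).
The posterior predictive for a window of length T is Negative Binomial with variance T·α'·(β'+T)/β'² = 2·97·21/361 = 4074/361.

4074/361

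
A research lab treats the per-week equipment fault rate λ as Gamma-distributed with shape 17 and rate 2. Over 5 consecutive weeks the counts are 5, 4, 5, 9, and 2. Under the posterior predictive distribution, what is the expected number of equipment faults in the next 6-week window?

36

Total count: 5 + 4 + 5 + 9 + 2 = 25.
Total exposure: 5 weeks.
The Gamma prior is conjugate for the Poisson rate, so λ | data ~ Gamma(17+25, 2+5) = Gamma(42, 7).
Predictive mean over a 6-week window = T·E[λ|data] = 6·42/7 = 36.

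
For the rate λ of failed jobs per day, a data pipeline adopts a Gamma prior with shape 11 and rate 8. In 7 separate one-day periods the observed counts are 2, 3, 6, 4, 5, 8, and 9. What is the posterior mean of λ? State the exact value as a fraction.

Total count: 2 + 3 + 6 + 4 + 5 + 8 + 9 = 37.
Total exposure: 7 days.
Conjugate update: add total count to the shape and total exposure to the rate, giving Gamma(48, 15).
Posterior mean = α'/β' = 48/15 = 16/5.

16/5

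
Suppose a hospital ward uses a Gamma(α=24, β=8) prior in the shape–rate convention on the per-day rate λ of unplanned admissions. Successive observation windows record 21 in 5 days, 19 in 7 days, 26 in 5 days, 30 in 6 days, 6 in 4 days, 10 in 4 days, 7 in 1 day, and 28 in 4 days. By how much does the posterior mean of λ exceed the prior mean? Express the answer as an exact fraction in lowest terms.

39/44

Total count: 21 + 19 + 26 + 30 + 6 + 10 + 7 + 28 = 147.
Total exposure: 5 + 7 + 5 + 6 + 4 + 4 + 1 + 4 = 36 days.
Posterior: α' = 24 + 147 = 171, β' = 8 + 36 = 44.
Posterior mean = 171/44 = 171/44; prior mean = 24/8 = 3. Difference = 171/44 − 3 = 39/44.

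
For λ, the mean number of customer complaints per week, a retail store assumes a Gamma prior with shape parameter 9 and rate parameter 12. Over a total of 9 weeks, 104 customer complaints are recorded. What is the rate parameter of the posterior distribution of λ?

21

Total count 104 over total exposure 9 weeks.
By Gamma–Poisson conjugacy, the posterior is Gamma(α + Σx, β + Σt) = Gamma(9 + 104, 12 + 9) = Gamma(113, 21).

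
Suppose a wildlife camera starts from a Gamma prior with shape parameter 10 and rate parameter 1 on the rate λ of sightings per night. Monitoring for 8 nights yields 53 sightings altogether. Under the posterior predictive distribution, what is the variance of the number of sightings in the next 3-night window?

Total count 53 over total exposure 8 nights.
Posterior: α' = 10 + 53 = 63, β' = 1 + 8 = 9.
The posterior predictive for a window of length T is Negative Binomial with variance T·α'·(β'+T)/β'² = 3·63·12/81 = 28.

28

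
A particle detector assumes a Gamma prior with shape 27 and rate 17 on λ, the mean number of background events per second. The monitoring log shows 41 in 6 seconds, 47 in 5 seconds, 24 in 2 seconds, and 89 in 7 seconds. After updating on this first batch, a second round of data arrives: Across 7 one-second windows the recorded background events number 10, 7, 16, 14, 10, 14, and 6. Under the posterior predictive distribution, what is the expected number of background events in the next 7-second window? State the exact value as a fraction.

Total count: 41 + 47 + 24 + 89 = 201.
Total exposure: 6 + 5 + 2 + 7 = 20 seconds.
After the first batch: Gamma(27 + 201, 17 + 20) = Gamma(228, 37).
Total count: 10 + 7 + 16 + 14 + 10 + 14 + 6 = 77.
Total exposure: 7 seconds.
After the second batch: Gamma(228 + 77, 37 + 7) = Gamma(305, 44).
Predictive mean over a 7-second window = T·E[λ|data] = 7·305/44 = 2135/44.

2135/44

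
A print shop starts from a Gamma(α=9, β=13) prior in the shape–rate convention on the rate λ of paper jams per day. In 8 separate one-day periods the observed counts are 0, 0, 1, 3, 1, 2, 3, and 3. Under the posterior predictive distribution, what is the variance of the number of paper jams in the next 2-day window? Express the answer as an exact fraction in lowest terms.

1012/441

Total count: 0 + 0 + 1 + 3 + 1 + 2 + 3 + 3 = 13.
Total exposure: 8 days.
Gamma(α, β) with Poisson data over total exposure Σt gives posterior Gamma(α+Σx, β+Σt) = Gamma(22, 21).
The posterior predictive for a window of length T is Negative Binomial with variance T·α'·(β'+T)/β'² = 2·22·23/441 = 1012/441.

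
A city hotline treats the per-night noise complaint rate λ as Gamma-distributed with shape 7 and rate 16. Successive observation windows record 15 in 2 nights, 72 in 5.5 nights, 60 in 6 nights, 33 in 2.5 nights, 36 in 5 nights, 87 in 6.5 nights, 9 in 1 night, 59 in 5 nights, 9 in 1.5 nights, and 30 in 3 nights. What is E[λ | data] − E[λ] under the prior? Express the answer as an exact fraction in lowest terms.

Total count: 15 + 72 + 60 + 33 + 36 + 87 + 9 + 59 + 9 + 30 = 410.
Total exposure: 2 + 5.5 + 6 + 2.5 + 5 + 6.5 + 1 + 5 + 1.5 + 3 = 38 nights.
Posterior: α' = 7 + 410 = 417, β' = 16 + 38 = 54.
Posterior mean = 417/54 = 139/18; prior mean = 7/16 = 7/16. Difference = 139/18 − 7/16 = 1049/144.

1049/144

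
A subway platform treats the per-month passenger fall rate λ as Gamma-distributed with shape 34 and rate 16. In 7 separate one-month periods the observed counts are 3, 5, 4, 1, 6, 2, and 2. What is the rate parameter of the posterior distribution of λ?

23

Total count: 3 + 5 + 4 + 1 + 6 + 2 + 2 = 23.
Total exposure: 7 months.
Posterior: α' = 34 + 23 = 57, β' = 16 + 7 = 23.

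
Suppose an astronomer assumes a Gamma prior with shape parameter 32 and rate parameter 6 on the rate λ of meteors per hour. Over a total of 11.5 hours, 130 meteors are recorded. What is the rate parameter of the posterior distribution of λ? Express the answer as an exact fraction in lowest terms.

Total count 130 over total exposure 11.5 hours.
By Gamma–Poisson conjugacy, the posterior is Gamma(α + Σx, β + Σt) = Gamma(32 + 130, 6 + 11.5) = Gamma(162, 35/2).

35/2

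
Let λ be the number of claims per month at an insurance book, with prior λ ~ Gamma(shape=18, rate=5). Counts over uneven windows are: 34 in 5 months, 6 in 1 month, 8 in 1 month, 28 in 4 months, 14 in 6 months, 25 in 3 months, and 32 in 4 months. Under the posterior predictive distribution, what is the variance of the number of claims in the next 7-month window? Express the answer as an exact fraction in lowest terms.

Total count: 34 + 6 + 8 + 28 + 14 + 25 + 32 = 147.
Total exposure: 5 + 1 + 1 + 4 + 6 + 3 + 4 = 24 months.
The Gamma prior is conjugate for the Poisson rate, so λ | data ~ Gamma(18+147, 5+24) = Gamma(165, 29).
The posterior predictive for a window of length T is Negative Binomial with variance T·α'·(β'+T)/β'² = 7·165·36/841 = 41580/841.

41580/841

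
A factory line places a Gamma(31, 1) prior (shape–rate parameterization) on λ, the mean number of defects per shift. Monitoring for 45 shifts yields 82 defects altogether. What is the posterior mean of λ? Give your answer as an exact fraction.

Total count 82 over total exposure 45 shifts.
The Gamma prior is conjugate for the Poisson rate, so λ | data ~ Gamma(31+82, 1+45) = Gamma(113, 46).
Posterior mean = α'/β' = 113/46.

113/46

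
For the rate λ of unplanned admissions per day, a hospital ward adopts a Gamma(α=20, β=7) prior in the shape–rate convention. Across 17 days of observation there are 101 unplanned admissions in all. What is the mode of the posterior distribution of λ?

5

Total count 101 over total exposure 17 days.
The Gamma prior is conjugate for the Poisson rate, so λ | data ~ Gamma(20+101, 7+17) = Gamma(121, 24).
Posterior mode = (α'−1)/β' = 120/24 = 5.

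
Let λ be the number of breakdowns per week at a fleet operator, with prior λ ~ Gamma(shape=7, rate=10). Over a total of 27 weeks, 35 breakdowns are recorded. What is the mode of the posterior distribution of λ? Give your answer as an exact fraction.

Total count 35 over total exposure 27 weeks.
Posterior: α' = 7 + 35 = 42, β' = 10 + 27 = 37.
Posterior mode = (α'−1)/β' = 41/37.

41/37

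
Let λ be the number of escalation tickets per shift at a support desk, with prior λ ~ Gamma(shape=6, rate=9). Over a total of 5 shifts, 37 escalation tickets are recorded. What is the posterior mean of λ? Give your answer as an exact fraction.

43/14

Total count 37 over total exposure 5 shifts.
Posterior: α' = 6 + 37 = 43, β' = 9 + 5 = 14.
Posterior mean = α'/β' = 43/14.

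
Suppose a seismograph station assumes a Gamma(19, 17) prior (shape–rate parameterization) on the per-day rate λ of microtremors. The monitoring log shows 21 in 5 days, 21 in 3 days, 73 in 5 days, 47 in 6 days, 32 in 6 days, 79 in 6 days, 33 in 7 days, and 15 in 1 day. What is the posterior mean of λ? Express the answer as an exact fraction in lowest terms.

85/14

Total count: 21 + 21 + 73 + 47 + 32 + 79 + 33 + 15 = 321.
Total exposure: 5 + 3 + 5 + 6 + 6 + 6 + 7 + 1 = 39 days.
The Gamma prior is conjugate for the Poisson rate, so λ | data ~ Gamma(19+321, 17+39) = Gamma(340, 56).
Posterior mean = α'/β' = 340/56 = 85/14.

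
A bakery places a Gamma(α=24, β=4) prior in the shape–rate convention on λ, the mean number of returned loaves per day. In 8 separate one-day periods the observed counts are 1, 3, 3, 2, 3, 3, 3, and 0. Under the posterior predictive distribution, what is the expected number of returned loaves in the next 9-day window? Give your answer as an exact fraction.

Total count: 1 + 3 + 3 + 2 + 3 + 3 + 3 + 0 = 18.
Total exposure: 8 days.
By Gamma–Poisson conjugacy, the posterior is Gamma(α + Σx, β + Σt) = Gamma(24 + 18, 4 + 8) = Gamma(42, 12).
Predictive mean over a 9-day window = T·E[λ|data] = 9·42/12 = 63/2.

63/2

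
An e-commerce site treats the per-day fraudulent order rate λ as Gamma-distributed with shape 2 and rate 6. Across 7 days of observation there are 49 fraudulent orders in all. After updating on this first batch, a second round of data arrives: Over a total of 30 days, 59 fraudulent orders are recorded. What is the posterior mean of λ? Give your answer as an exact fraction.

110/43

Total count 49 over total exposure 7 days.
After the first batch: Gamma(2 + 49, 6 + 7) = Gamma(51, 13).
Total count 59 over total exposure 30 days.
After the second batch: Gamma(51 + 59, 13 + 30) = Gamma(110, 43).
Posterior mean = α'/β' = 110/43.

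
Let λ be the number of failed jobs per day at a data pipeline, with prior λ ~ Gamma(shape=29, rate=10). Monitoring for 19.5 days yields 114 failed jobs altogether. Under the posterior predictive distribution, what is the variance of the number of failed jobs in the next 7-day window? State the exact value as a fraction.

146146/3481

Total count 114 over total exposure 19.5 days.
Gamma(α, β) with Poisson data over total exposure Σt gives posterior Gamma(α+Σx, β+Σt) = Gamma(143, 59/2).
The posterior predictive for a window of length T is Negative Binomial with variance T·α'·(β'+T)/β'² = 7·143·(73/2)/(3481/4) = 146146/3481.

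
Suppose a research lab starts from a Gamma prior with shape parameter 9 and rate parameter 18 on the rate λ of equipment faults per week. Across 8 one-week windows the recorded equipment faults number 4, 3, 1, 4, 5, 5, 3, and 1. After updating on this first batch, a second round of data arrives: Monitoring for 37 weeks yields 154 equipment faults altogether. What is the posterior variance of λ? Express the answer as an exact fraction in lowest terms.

1/21

Total count: 4 + 3 + 1 + 4 + 5 + 5 + 3 + 1 = 26.
Total exposure: 8 weeks.
After the first batch: Gamma(9 + 26, 18 + 8) = Gamma(35, 26).
Total count 154 over total exposure 37 weeks.
After the second batch: Gamma(35 + 154, 26 + 37) = Gamma(189, 63).
Posterior variance = α'/β'² = 189/3969 = 1/21.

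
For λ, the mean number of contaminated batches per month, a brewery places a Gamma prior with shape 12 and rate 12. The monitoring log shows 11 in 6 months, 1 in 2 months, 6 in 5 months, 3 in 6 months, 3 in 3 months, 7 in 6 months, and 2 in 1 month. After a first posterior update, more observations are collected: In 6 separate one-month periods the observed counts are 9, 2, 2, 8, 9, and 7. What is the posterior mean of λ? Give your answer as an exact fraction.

82/47

Total count: 11 + 1 + 6 + 3 + 3 + 7 + 2 = 33.
Total exposure: 6 + 2 + 5 + 6 + 3 + 6 + 1 = 29 months.
After the first batch: Gamma(12 + 33, 12 + 29) = Gamma(45, 41).
Total count: 9 + 2 + 2 + 8 + 9 + 7 = 37.
Total exposure: 6 months.
After the second batch: Gamma(45 + 37, 41 + 6) = Gamma(82, 47).
Posterior mean = α'/β' = 82/47.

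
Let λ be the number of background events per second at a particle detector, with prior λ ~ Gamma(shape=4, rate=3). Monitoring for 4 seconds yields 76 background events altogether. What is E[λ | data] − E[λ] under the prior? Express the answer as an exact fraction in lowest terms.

Total count 76 over total exposure 4 seconds.
Posterior: α' = 4 + 76 = 80, β' = 3 + 4 = 7.
Posterior mean = 80/7 = 80/7; prior mean = 4/3 = 4/3. Difference = 80/7 − 4/3 = 212/21.

212/21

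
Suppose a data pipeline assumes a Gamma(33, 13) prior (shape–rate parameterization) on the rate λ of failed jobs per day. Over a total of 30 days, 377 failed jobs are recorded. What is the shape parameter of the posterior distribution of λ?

410

Total count 377 over total exposure 30 days.
By Gamma–Poisson conjugacy, the posterior is Gamma(α + Σx, β + Σt) = Gamma(33 + 377, 13 + 30) = Gamma(410, 43).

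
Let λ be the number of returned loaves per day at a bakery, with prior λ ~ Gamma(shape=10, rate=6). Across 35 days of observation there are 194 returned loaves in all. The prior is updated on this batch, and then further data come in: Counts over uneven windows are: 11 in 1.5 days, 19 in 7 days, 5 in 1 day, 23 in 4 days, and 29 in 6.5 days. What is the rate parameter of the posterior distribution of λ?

61

Total count 194 over total exposure 35 days.
After the first batch: Gamma(10 + 194, 6 + 35) = Gamma(204, 41).
Total count: 11 + 19 + 5 + 23 + 29 = 87.
Total exposure: 1.5 + 7 + 1 + 4 + 6.5 = 20 days.
After the second batch: Gamma(204 + 87, 41 + 20) = Gamma(291, 61).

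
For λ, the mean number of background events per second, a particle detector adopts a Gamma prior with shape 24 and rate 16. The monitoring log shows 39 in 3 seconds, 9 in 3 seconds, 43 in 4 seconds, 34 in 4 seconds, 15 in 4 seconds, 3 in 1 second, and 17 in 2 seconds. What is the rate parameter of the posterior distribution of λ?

37

Total count: 39 + 9 + 43 + 34 + 15 + 3 + 17 = 160.
Total exposure: 3 + 3 + 4 + 4 + 4 + 1 + 2 = 21 seconds.
Posterior: α' = 24 + 160 = 184, β' = 16 + 21 = 37.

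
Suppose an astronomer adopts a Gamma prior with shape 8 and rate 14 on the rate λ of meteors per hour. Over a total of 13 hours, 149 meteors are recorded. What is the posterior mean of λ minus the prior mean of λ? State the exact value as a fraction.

991/189

Total count 149 over total exposure 13 hours.
Posterior: α' = 8 + 149 = 157, β' = 14 + 13 = 27.
Posterior mean = 157/27 = 157/27; prior mean = 8/14 = 4/7. Difference = 157/27 − 4/7 = 991/189.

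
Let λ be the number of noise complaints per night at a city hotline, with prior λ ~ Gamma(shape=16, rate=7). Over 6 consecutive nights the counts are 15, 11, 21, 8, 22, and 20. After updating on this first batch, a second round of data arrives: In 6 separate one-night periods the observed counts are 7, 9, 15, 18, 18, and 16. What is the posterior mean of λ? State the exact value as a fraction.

196/19

Total count: 15 + 11 + 21 + 8 + 22 + 20 = 97.
Total exposure: 6 nights.
After the first batch: Gamma(16 + 97, 7 + 6) = Gamma(113, 13).
Total count: 7 + 9 + 15 + 18 + 18 + 16 = 83.
Total exposure: 6 nights.
After the second batch: Gamma(113 + 83, 13 + 6) = Gamma(196, 19).
Posterior mean = α'/β' = 196/19.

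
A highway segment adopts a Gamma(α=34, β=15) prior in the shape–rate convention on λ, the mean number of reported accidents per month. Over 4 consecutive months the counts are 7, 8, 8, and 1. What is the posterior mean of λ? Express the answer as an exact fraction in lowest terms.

Total count: 7 + 8 + 8 + 1 = 24.
Total exposure: 4 months.
By Gamma–Poisson conjugacy, the posterior is Gamma(α + Σx, β + Σt) = Gamma(34 + 24, 15 + 4) = Gamma(58, 19).
Posterior mean = α'/β' = 58/19.

58/19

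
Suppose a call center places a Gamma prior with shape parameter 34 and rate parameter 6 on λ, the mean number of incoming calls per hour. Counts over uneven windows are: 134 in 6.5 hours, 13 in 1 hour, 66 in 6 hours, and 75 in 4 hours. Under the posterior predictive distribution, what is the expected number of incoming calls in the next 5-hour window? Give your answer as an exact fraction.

3220/47

Total count: 134 + 13 + 66 + 75 = 288.
Total exposure: 6.5 + 1 + 6 + 4 = 17.5 hours.
Posterior: α' = 34 + 288 = 322, β' = 6 + 17.5 = 47/2.
Predictive mean over a 5-hour window = T·E[λ|data] = 5·322/(47/2) = 3220/47.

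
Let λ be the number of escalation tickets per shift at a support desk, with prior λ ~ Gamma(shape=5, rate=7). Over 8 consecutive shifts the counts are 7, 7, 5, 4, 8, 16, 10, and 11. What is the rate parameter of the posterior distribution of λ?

Total count: 7 + 7 + 5 + 4 + 8 + 16 + 10 + 11 = 68.
Total exposure: 8 shifts.
Posterior: α' = 5 + 68 = 73, β' = 7 + 8 = 15.

15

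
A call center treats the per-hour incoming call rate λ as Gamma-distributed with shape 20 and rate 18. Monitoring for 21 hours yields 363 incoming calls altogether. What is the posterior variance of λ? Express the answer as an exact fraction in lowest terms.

Total count 363 over total exposure 21 hours.
Gamma(α, β) with Poisson data over total exposure Σt gives posterior Gamma(α+Σx, β+Σt) = Gamma(383, 39).
Posterior variance = α'/β'² = 383/1521.

383/1521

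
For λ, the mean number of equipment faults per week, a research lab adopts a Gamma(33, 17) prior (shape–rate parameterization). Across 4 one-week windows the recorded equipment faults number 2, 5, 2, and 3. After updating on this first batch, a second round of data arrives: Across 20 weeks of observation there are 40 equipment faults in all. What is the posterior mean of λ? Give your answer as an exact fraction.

85/41

Total count: 2 + 5 + 2 + 3 = 12.
Total exposure: 4 weeks.
After the first batch: Gamma(33 + 12, 17 + 4) = Gamma(45, 21).
Total count 40 over total exposure 20 weeks.
After the second batch: Gamma(45 + 40, 21 + 20) = Gamma(85, 41).
Posterior mean = α'/β' = 85/41.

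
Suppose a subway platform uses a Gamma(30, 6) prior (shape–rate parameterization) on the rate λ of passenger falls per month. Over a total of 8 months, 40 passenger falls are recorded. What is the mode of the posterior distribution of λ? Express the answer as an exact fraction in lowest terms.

Total count 40 over total exposure 8 months.
The Gamma prior is conjugate for the Poisson rate, so λ | data ~ Gamma(30+40, 6+8) = Gamma(70, 14).
Posterior mode = (α'−1)/β' = 69/14.

69/14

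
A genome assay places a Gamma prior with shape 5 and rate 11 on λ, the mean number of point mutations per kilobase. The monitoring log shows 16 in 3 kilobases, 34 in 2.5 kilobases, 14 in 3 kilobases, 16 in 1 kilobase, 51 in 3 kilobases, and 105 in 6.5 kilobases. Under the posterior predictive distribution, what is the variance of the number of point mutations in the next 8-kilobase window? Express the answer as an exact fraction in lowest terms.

Total count: 16 + 34 + 14 + 16 + 51 + 105 = 236.
Total exposure: 3 + 2.5 + 3 + 1 + 3 + 6.5 = 19 kilobases.
Conjugate update: add total count to the shape and total exposure to the rate, giving Gamma(241, 30).
The posterior predictive for a window of length T is Negative Binomial with variance T·α'·(β'+T)/β'² = 8·241·38/900 = 18316/225.

18316/225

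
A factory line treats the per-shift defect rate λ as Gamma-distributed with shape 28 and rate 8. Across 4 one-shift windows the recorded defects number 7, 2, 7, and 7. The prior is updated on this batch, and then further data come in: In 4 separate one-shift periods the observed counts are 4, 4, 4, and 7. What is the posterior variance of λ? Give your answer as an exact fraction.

35/128

Total count: 7 + 2 + 7 + 7 = 23.
Total exposure: 4 shifts.
After the first batch: Gamma(28 + 23, 8 + 4) = Gamma(51, 12).
Total count: 4 + 4 + 4 + 7 = 19.
Total exposure: 4 shifts.
After the second batch: Gamma(51 + 19, 12 + 4) = Gamma(70, 16).
Posterior variance = α'/β'² = 70/256 = 35/128.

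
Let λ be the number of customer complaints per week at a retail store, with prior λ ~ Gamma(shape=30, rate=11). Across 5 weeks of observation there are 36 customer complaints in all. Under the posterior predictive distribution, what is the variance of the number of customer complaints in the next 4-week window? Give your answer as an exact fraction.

Total count 36 over total exposure 5 weeks.
The Gamma prior is conjugate for the Poisson rate, so λ | data ~ Gamma(30+36, 11+5) = Gamma(66, 16).
The posterior predictive for a window of length T is Negative Binomial with variance T·α'·(β'+T)/β'² = 4·66·20/256 = 165/8.

165/8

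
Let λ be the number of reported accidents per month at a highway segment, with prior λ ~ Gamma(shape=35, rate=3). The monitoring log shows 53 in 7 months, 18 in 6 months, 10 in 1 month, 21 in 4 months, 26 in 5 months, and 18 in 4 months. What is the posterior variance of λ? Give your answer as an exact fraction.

Total count: 53 + 18 + 10 + 21 + 26 + 18 = 146.
Total exposure: 7 + 6 + 1 + 4 + 5 + 4 = 27 months.
Posterior: α' = 35 + 146 = 181, β' = 3 + 27 = 30.
Posterior variance = α'/β'² = 181/900.

181/900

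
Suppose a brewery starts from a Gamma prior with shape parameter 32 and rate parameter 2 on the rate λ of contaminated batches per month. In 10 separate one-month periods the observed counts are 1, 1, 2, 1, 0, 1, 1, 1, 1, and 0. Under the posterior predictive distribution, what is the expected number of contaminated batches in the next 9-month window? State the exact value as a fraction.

Total count: 1 + 1 + 2 + 1 + 0 + 1 + 1 + 1 + 1 + 0 = 9.
Total exposure: 10 months.
The Gamma prior is conjugate for the Poisson rate, so λ | data ~ Gamma(32+9, 2+10) = Gamma(41, 12).
Predictive mean over a 9-month window = T·E[λ|data] = 9·41/12 = 123/4.

123/4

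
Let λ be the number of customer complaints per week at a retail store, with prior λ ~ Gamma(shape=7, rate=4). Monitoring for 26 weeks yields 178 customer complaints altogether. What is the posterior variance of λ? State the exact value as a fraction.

Total count 178 over total exposure 26 weeks.
Gamma(α, β) with Poisson data over total exposure Σt gives posterior Gamma(α+Σx, β+Σt) = Gamma(185, 30).
Posterior variance = α'/β'² = 185/900 = 37/180.

37/180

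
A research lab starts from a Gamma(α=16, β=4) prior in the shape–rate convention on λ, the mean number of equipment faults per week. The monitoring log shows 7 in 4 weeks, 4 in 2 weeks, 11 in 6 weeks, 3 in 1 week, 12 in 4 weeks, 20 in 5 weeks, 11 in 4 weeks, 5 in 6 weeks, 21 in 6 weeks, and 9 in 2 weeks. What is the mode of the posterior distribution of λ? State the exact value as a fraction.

59/22

Total count: 7 + 4 + 11 + 3 + 12 + 20 + 11 + 5 + 21 + 9 = 103.
Total exposure: 4 + 2 + 6 + 1 + 4 + 5 + 4 + 6 + 6 + 2 = 40 weeks.
Conjugate update: add total count to the shape and total exposure to the rate, giving Gamma(119, 44).
Posterior mode = (α'−1)/β' = 118/44 = 59/22.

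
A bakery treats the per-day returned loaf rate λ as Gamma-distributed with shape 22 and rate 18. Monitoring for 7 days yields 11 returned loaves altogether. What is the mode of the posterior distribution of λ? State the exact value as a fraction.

32/25

Total count 11 over total exposure 7 days.
By Gamma–Poisson conjugacy, the posterior is Gamma(α + Σx, β + Σt) = Gamma(22 + 11, 18 + 7) = Gamma(33, 25).
Posterior mode = (α'−1)/β' = 32/25.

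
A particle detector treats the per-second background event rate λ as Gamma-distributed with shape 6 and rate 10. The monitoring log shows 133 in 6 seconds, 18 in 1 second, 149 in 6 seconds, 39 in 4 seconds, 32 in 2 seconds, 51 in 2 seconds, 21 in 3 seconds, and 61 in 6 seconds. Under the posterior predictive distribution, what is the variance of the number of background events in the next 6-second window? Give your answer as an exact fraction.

3519/40

Total count: 133 + 18 + 149 + 39 + 32 + 51 + 21 + 61 = 504.
Total exposure: 6 + 1 + 6 + 4 + 2 + 2 + 3 + 6 = 30 seconds.
Conjugate update: add total count to the shape and total exposure to the rate, giving Gamma(510, 40).
The posterior predictive for a window of length T is Negative Binomial with variance T·α'·(β'+T)/β'² = 6·510·46/1600 = 3519/40.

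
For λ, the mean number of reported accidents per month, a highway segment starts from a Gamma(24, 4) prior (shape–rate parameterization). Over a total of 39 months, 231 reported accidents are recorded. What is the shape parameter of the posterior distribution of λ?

255

Total count 231 over total exposure 39 months.
Gamma(α, β) with Poisson data over total exposure Σt gives posterior Gamma(α+Σx, β+Σt) = Gamma(255, 43).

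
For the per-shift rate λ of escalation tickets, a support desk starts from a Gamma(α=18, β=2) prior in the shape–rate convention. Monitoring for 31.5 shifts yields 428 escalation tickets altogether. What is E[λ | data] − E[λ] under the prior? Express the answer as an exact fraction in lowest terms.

Total count 428 over total exposure 31.5 shifts.
Gamma(α, β) with Poisson data over total exposure Σt gives posterior Gamma(α+Σx, β+Σt) = Gamma(446, 67/2).
Posterior mean = 446/(67/2) = 892/67; prior mean = 18/2 = 9. Difference = 892/67 − 9 = 289/67.

289/67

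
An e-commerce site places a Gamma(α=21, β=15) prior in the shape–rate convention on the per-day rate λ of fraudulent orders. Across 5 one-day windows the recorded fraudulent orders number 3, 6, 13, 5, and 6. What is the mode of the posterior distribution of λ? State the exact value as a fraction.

Total count: 3 + 6 + 13 + 5 + 6 = 33.
Total exposure: 5 days.
Gamma(α, β) with Poisson data over total exposure Σt gives posterior Gamma(α+Σx, β+Σt) = Gamma(54, 20).
Posterior mode = (α'−1)/β' = 53/20.

53/20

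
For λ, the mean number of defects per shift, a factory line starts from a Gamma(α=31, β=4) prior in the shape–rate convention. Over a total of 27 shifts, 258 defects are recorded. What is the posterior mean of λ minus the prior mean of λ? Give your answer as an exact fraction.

195/124

Total count 258 over total exposure 27 shifts.
Posterior: α' = 31 + 258 = 289, β' = 4 + 27 = 31.
Posterior mean = 289/31 = 289/31; prior mean = 31/4 = 31/4. Difference = 289/31 − 31/4 = 195/124.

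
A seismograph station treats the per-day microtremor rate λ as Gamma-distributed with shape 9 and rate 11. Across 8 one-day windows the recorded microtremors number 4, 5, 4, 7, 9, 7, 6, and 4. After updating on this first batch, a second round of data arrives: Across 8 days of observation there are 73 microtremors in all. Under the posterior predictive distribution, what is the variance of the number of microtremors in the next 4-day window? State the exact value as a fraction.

Total count: 4 + 5 + 4 + 7 + 9 + 7 + 6 + 4 = 46.
Total exposure: 8 days.
After the first batch: Gamma(9 + 46, 11 + 8) = Gamma(55, 19).
Total count 73 over total exposure 8 days.
After the second batch: Gamma(55 + 73, 19 + 8) = Gamma(128, 27).
The posterior predictive for a window of length T is Negative Binomial with variance T·α'·(β'+T)/β'² = 4·128·31/729 = 15872/729.

15872/729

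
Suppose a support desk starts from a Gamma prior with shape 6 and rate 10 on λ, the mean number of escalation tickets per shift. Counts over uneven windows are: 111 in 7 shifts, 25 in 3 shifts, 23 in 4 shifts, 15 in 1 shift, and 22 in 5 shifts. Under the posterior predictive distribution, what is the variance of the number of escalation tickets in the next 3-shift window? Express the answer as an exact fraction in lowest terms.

Total count: 111 + 25 + 23 + 15 + 22 = 196.
Total exposure: 7 + 3 + 4 + 1 + 5 = 20 shifts.
Gamma(α, β) with Poisson data over total exposure Σt gives posterior Gamma(α+Σx, β+Σt) = Gamma(202, 30).
The posterior predictive for a window of length T is Negative Binomial with variance T·α'·(β'+T)/β'² = 3·202·33/900 = 1111/50.

1111/50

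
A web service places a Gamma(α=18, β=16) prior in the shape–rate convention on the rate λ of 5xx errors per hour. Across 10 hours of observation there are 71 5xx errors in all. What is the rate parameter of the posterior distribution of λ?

Total count 71 over total exposure 10 hours.
The Gamma prior is conjugate for the Poisson rate, so λ | data ~ Gamma(18+71, 16+10) = Gamma(89, 26).

26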